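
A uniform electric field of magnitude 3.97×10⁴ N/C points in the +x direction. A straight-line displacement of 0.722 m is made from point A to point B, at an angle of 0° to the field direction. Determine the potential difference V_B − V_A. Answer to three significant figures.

-2.87×10⁴ V

Only the component of displacement along E changes the potential: ΔV = −E·d·cosθ.
ΔV = −(3.97×10⁴ V/m)(0.722 m)cos0° = -2.87×10⁴ V.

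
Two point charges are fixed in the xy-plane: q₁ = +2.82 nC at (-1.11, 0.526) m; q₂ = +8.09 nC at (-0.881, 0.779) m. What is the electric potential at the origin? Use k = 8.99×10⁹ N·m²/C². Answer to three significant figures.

Electric potential is a scalar, so the contributions from each charge add algebraically: V = Σ kqᵢ/rᵢ.
Distances from the field point to each charge: r₁ = 1.23 m, r₂ = 1.18 m.
V = k[(2.82×10⁻⁹)/(1.23) + (8.09×10⁻⁹)/(1.18)] = 82.5 V.

82.5 V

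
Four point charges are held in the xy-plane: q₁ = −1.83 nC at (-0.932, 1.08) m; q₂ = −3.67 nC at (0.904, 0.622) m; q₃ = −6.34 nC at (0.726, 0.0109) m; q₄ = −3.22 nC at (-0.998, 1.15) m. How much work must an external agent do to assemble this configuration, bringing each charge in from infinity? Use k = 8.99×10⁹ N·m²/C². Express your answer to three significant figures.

1.11×10⁻⁶ J

The assembly work is the sum of pairwise potential energies, U = Σ_{i<j} kqᵢqⱼ/rᵢⱼ.
Pair separations: r₁₂ = 1.89 m, r₁₃ = 1.97 m, r₁₄ = 0.0962 m, r₂₃ = 0.636 m, r₂₄ = 1.97 m, r₃₄ = 2.07 m.
Summing all 6 pair terms gives U = 1.11×10⁻⁶ J.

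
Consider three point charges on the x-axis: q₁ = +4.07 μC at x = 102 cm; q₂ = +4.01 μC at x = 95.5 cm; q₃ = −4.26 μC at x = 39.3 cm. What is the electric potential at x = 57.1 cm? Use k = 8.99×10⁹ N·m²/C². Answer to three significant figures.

The total potential is the scalar sum of each charge's contribution, V = Σ kqᵢ/rᵢ.
Distances from the field point to each charge: r₁ = 0.449 m, r₂ = 0.384 m, r₃ = 0.178 m.
V = k[(4.07×10⁻⁶)/(0.449) + (4.01×10⁻⁶)/(0.384) + (-4.26×10⁻⁶)/(0.178)] = -3.98×10⁴ V.

-3.98×10⁴ V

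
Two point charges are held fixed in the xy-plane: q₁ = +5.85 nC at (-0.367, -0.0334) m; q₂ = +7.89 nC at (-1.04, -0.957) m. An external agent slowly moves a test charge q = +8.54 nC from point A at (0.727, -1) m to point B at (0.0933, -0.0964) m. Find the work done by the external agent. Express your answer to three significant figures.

For quasistatic motion the external work equals the change in potential energy: W_ext = qΔV = q(V_B − V_A).
At A: distances to the source charges are 1.46 m, 1.77 m; V_A = Σ kqᵢ/rᵢ = 76.2 V.
At B: distances to the source charges are 0.465 m, 1.42 m; V_B = Σ kqᵢ/rᵢ = 163 V.
ΔV = V_B − V_A = 86.9 V.
W_ext = qΔV = (8.54×10⁻⁹ C)(86.9 V) = 7.42×10⁻⁷ J.

7.42×10⁻⁷ J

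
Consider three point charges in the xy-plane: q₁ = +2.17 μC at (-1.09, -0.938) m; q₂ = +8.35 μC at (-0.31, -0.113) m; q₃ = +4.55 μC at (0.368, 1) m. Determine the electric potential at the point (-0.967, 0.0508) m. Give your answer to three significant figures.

1.55×10⁵ V

Electric potential is a scalar, so the contributions from each charge add algebraically: V = Σ kqᵢ/rᵢ.
Distances from the field point to each charge: r₁ = 0.996 m, r₂ = 0.677 m, r₃ = 1.64 m.
V = k[(2.17×10⁻⁶)/(0.996) + (8.35×10⁻⁶)/(0.677) + (4.55×10⁻⁶)/(1.64)] = 1.55×10⁵ V.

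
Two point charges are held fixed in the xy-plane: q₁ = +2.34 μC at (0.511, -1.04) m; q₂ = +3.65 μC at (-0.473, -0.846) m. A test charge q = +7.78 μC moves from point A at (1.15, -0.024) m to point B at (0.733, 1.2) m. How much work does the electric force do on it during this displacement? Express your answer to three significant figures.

The work done by the electric force is W_field = −ΔU = −q(V_B − V_A) = q(V_A − V_B).
At A: distances to the source charges are 1.20 m, 1.82 m; V_A = Σ kqᵢ/rᵢ = 3.56×10⁴ V.
At B: distances to the source charges are 2.25 m, 2.37 m; V_B = Σ kqᵢ/rᵢ = 2.32×10⁴ V.
ΔV = V_B − V_A = -1.24×10⁴ V.
W_field = −qΔV = −(7.78×10⁻⁶ C)(-1.24×10⁴ V) = 0.0965 J.

0.0965 J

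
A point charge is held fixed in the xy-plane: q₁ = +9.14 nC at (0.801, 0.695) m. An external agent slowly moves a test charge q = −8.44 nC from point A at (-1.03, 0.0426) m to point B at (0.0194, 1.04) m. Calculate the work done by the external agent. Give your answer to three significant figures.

-4.55×10⁻⁷ J

For quasistatic motion the external work equals the change in potential energy: W_ext = qΔV = q(V_B − V_A).
At A: distance to the source charge is 1.94 m; V_A = kq₁/r = 42.3 V.
At B: distance to the source charge is 0.854 m; V_B = kq₁/r = 96.2 V.
ΔV = V_B − V_A = 53.9 V.
W_ext = qΔV = (-8.44×10⁻⁹ C)(53.9 V) = -4.55×10⁻⁷ J.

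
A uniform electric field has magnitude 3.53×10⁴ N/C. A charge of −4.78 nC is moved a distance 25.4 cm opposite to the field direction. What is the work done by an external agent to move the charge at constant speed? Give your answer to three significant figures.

The potential change for a displacement 25.4 cm opposite to the field direction is ΔV = +Ed = 8970 V.
W_ext = qΔV = -4.29×10⁻⁵ J.

-4.29×10⁻⁵ J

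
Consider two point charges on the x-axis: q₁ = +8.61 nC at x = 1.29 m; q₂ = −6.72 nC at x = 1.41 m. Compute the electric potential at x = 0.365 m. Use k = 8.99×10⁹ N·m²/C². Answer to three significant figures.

The total potential is the scalar sum of each charge's contribution, V = Σ kqᵢ/rᵢ.
Distances from the field point to each charge: r₁ = 0.925 m, r₂ = 1.04 m.
V = k[(8.61×10⁻⁹)/(0.925) + (-6.72×10⁻⁹)/(1.04)] = 25.9 V.

25.9 V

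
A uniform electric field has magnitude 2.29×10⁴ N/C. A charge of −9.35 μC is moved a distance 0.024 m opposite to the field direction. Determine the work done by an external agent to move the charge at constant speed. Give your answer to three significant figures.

-5.14×10⁻³ J

The potential change for a displacement 0.024 m opposite to the field direction is ΔV = +Ed = 550 V.
W_ext = qΔV = -5.14×10⁻³ J.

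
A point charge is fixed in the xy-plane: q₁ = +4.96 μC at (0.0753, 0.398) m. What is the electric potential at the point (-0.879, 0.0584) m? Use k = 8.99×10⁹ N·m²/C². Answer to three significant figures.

Electric potential is a scalar, so the contributions from each charge add algebraically: V = Σ kqᵢ/rᵢ.
Distances from the field point to each charge: r₁ = 1.01 m.
V = k[(4.96×10⁻⁶)/(1.01)] = 4.40×10⁴ V.

4.40×10⁴ V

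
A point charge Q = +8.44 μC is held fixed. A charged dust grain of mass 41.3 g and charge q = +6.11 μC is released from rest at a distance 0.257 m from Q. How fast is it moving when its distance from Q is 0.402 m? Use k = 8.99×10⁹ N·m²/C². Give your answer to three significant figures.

5.61 m/s

Only the electrostatic force acts, so mechanical energy is conserved: ½mv² = U₁ − U₂ = kQq(1/r₁ − 1/r₂).
U₁ − U₂ = (8.99×10⁹ N·m²/C²)(8.44×10⁻⁶ C)(6.11×10⁻⁶ C)(1/0.257 − 1/0.402) = 0.651 J.
v = √(2·0.651/0.0413) = 5.61 m/s.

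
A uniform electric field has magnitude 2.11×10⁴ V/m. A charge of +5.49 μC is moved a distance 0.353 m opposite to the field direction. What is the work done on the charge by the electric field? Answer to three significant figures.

The potential change for a displacement 0.353 m opposite to the field direction is ΔV = +Ed = 7450 V.
W_field = −qΔV = -0.0409 J.

-0.0409 J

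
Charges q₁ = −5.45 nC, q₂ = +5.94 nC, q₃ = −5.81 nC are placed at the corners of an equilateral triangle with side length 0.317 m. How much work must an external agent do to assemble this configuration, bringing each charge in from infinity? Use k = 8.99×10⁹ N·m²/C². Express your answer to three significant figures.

-9.99×10⁻⁷ J

The assembly work is the sum of pairwise potential energies, U = Σ_{i<j} kqᵢqⱼ/rᵢⱼ.
All three pair separations equal the side length, 0.317 m.
U = (-9.18×10⁻⁷) + (8.98×10⁻⁷) + (-9.79×10⁻⁷) = -9.99×10⁻⁷ J.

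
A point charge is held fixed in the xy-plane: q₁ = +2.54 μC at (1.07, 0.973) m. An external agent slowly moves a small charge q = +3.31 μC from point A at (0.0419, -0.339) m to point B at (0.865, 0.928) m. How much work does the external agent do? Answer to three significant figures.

0.315 J

For quasistatic motion the external work equals the change in potential energy: W_ext = qΔV = q(V_B − V_A).
At A: distance to the source charge is 1.67 m; V_A = kq₁/r = 1.37×10⁴ V.
At B: distance to the source charge is 0.210 m; V_B = kq₁/r = 1.09×10⁵ V.
ΔV = V_B − V_A = 9.51×10⁴ V.
W_ext = qΔV = (3.31×10⁻⁶ C)(9.51×10⁴ V) = 0.315 J.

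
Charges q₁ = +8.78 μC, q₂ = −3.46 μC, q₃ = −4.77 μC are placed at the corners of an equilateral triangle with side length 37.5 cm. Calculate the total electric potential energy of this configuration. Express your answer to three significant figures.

The assembly work is the sum of pairwise potential energies, U = Σ_{i<j} kqᵢqⱼ/rᵢⱼ.
All three pair separations equal the side length, 0.375 m.
U = (-0.728) + (-1.00) + (0.396) = -1.34 J.

-1.34 J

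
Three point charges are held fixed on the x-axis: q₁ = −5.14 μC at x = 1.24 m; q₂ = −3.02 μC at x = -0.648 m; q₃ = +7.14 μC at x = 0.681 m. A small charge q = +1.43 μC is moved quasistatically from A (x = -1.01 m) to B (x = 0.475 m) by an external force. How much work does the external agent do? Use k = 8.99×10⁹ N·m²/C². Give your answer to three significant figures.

For quasistatic motion the external work equals the change in potential energy: W_ext = qΔV = q(V_B − V_A).
At A: distances to the source charges are 2.25 m, 0.362 m, 1.69 m; V_A = Σ kqᵢ/rᵢ = -5.76×10⁴ V.
At B: distances to the source charges are 0.765 m, 1.12 m, 0.206 m; V_B = Σ kqᵢ/rᵢ = 2.27×10⁵ V.
ΔV = V_B − V_A = 2.85×10⁵ V.
W_ext = qΔV = (1.43×10⁻⁶ C)(2.85×10⁵ V) = 0.407 J.

0.407 J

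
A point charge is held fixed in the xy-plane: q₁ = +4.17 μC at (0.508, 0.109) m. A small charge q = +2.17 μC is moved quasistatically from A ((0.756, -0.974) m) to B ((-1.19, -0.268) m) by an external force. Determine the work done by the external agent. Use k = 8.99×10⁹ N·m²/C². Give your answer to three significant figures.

-0.0264 J

For quasistatic motion the external work equals the change in potential energy: W_ext = qΔV = q(V_B − V_A).
At A: distance to the source charge is 1.11 m; V_A = kq₁/r = 3.37×10⁴ V.
At B: distance to the source charge is 1.74 m; V_B = kq₁/r = 2.16×10⁴ V.
ΔV = V_B − V_A = -1.22×10⁴ V.
W_ext = qΔV = (2.17×10⁻⁶ C)(-1.22×10⁴ V) = -0.0264 J.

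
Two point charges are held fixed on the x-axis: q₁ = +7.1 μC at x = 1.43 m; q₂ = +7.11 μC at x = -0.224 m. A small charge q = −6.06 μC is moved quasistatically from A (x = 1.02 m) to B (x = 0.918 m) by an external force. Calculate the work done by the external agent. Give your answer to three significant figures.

0.160 J

For quasistatic motion the external work equals the change in potential energy: W_ext = qΔV = q(V_B − V_A).
At A: distances to the source charges are 0.410 m, 1.24 m; V_A = Σ kqᵢ/rᵢ = 2.07×10⁵ V.
At B: distances to the source charges are 0.512 m, 1.14 m; V_B = Σ kqᵢ/rᵢ = 1.81×10⁵ V.
ΔV = V_B − V_A = -2.64×10⁴ V.
W_ext = qΔV = (-6.06×10⁻⁶ C)(-2.64×10⁴ V) = 0.160 J.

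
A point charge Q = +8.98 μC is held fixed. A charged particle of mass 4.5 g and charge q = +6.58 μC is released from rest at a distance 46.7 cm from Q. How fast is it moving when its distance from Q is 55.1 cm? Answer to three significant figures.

Only the electrostatic force acts, so mechanical energy is conserved: ½mv² = U₁ − U₂ = kQq(1/r₁ − 1/r₂).
U₁ − U₂ = (8.99×10⁹ N·m²/C²)(8.98×10⁻⁶ C)(6.58×10⁻⁶ C)(1/0.467 − 1/0.551) = 0.173 J.
v = √(2·0.173/4.50×10⁻³) = 8.78 m/s.

8.78 m/s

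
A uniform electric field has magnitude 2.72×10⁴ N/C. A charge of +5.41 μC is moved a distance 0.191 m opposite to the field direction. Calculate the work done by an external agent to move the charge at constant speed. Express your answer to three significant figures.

The potential change for a displacement 0.191 m opposite to the field direction is ΔV = +Ed = 5200 V.
W_ext = qΔV = 0.0281 J.

0.0281 J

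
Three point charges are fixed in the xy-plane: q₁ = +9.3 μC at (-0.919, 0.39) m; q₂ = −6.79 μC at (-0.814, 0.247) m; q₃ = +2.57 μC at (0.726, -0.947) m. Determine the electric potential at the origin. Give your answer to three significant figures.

3.13×10⁴ V

Electric potential is a scalar, so the contributions from each charge add algebraically: V = Σ kqᵢ/rᵢ.
Distances from the field point to each charge: r₁ = 0.998 m, r₂ = 0.851 m, r₃ = 1.19 m.
V = k[(9.30×10⁻⁶)/(0.998) + (-6.79×10⁻⁶)/(0.851) + (2.57×10⁻⁶)/(1.19)] = 3.13×10⁴ V.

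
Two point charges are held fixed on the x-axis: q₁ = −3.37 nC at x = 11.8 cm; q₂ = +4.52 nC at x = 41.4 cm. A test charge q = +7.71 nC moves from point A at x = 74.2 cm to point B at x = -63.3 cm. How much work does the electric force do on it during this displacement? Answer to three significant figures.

The work done by the electric force is W_field = −ΔU = −q(V_B − V_A) = q(V_A − V_B).
At A: distances to the source charges are 0.624 m, 0.328 m; V_A = Σ kqᵢ/rᵢ = 75.3 V.
At B: distances to the source charges are 0.751 m, 1.05 m; V_B = Σ kqᵢ/rᵢ = -1.53 V.
ΔV = V_B − V_A = -76.9 V.
W_field = −qΔV = −(7.71×10⁻⁹ C)(-76.9 V) = 5.93×10⁻⁷ J.

5.93×10⁻⁷ J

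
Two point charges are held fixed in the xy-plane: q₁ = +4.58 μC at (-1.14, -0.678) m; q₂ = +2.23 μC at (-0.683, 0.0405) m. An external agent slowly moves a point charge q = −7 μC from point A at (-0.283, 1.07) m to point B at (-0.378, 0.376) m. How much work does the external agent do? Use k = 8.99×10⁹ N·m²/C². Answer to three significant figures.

-0.256 J

For quasistatic motion the external work equals the change in potential energy: W_ext = qΔV = q(V_B − V_A).
At A: distances to the source charges are 1.95 m, 1.10 m; V_A = Σ kqᵢ/rᵢ = 3.93×10⁴ V.
At B: distances to the source charges are 1.30 m, 0.453 m; V_B = Σ kqᵢ/rᵢ = 7.59×10⁴ V.
ΔV = V_B − V_A = 3.66×10⁴ V.
W_ext = qΔV = (-7.00×10⁻⁶ C)(3.66×10⁴ V) = -0.256 J.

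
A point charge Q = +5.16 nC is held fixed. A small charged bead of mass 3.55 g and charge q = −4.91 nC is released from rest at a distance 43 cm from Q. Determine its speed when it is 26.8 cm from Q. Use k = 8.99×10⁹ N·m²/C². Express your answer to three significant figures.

0.0134 m/s

Only the electrostatic force acts, so mechanical energy is conserved: ½mv² = U₁ − U₂ = kQq(1/r₁ − 1/r₂).
U₁ − U₂ = (8.99×10⁹ N·m²/C²)(5.16×10⁻⁹ C)(-4.91×10⁻⁹ C)(1/0.430 − 1/0.268) = 3.20×10⁻⁷ J.
v = √(2·3.20×10⁻⁷/3.55×10⁻³) = 0.0134 m/s.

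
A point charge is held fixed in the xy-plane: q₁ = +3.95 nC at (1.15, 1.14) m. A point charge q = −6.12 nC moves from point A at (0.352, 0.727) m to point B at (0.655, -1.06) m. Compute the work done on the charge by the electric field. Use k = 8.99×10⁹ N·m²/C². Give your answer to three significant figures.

The work done by the electric force is W_field = −ΔU = −q(V_B − V_A) = q(V_A − V_B).
At A: distance to the source charge is 0.899 m; V_A = kq₁/r = 39.5 V.
At B: distance to the source charge is 2.26 m; V_B = kq₁/r = 15.7 V.
ΔV = V_B − V_A = -23.8 V.
W_field = −qΔV = −(-6.12×10⁻⁹ C)(-23.8 V) = -1.45×10⁻⁷ J.

-1.45×10⁻⁷ J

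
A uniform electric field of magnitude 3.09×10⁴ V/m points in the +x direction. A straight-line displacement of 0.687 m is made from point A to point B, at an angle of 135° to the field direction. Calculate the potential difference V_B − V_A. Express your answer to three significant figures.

Only the component of displacement along E changes the potential: ΔV = −E·d·cosθ.
ΔV = −(3.09×10⁴ V/m)(0.687 m)cos135° = 1.50×10⁴ V.

1.50×10⁴ V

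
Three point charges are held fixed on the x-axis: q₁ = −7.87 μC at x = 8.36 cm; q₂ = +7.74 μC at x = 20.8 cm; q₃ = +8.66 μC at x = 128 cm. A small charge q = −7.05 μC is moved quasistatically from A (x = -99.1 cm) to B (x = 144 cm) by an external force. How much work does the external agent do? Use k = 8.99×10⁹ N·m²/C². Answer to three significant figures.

-3.27 J

For quasistatic motion the external work equals the change in potential energy: W_ext = qΔV = q(V_B − V_A).
At A: distances to the source charges are 1.07 m, 1.20 m, 2.27 m; V_A = Σ kqᵢ/rᵢ = 2.65×10⁴ V.
At B: distances to the source charges are 1.36 m, 1.23 m, 0.160 m; V_B = Σ kqᵢ/rᵢ = 4.91×10⁵ V.
ΔV = V_B − V_A = 4.64×10⁵ V.
W_ext = qΔV = (-7.05×10⁻⁶ C)(4.64×10⁵ V) = -3.27 J.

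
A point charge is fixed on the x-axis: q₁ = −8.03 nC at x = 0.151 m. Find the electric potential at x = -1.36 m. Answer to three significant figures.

-47.8 V

The total potential is the scalar sum of each charge's contribution, V = Σ kqᵢ/rᵢ.
V = k[(-8.03×10⁻⁹)/(1.51)] = -47.8 V.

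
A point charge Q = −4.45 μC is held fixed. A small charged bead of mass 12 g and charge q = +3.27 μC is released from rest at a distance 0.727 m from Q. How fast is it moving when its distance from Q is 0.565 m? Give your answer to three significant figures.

Only the electrostatic force acts, so mechanical energy is conserved: ½mv² = U₁ − U₂ = kQq(1/r₁ − 1/r₂).
U₁ − U₂ = (8.99×10⁹ N·m²/C²)(-4.45×10⁻⁶ C)(3.27×10⁻⁶ C)(1/0.727 − 1/0.565) = 0.0516 J.
v = √(2·0.0516/0.0120) = 2.93 m/s.

2.93 m/s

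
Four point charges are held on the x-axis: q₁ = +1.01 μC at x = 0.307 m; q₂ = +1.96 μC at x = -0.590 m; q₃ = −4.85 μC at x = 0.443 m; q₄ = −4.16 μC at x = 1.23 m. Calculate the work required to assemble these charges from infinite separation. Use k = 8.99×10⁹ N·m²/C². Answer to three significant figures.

-0.237 J

The assembly work is the sum of pairwise potential energies, U = Σ_{i<j} kqᵢqⱼ/rᵢⱼ.
Pair separations: r₁₂ = 0.897 m, r₁₃ = 0.136 m, r₁₄ = 0.923 m, r₂₃ = 1.03 m, r₂₄ = 1.82 m, r₃₄ = 0.787 m.
Summing all 6 pair terms gives U = -0.237 J.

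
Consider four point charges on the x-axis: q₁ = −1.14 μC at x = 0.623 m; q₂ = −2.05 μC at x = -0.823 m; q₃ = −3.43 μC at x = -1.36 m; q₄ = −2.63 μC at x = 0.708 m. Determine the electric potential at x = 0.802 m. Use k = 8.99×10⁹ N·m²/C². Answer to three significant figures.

-3.34×10⁵ V

Electric potential is a scalar, so the contributions from each charge add algebraically: V = Σ kqᵢ/rᵢ.
Distances from the field point to each charge: r₁ = 0.179 m, r₂ = 1.62 m, r₃ = 2.16 m, r₄ = 0.0940 m.
V = k[(-1.14×10⁻⁶)/(0.179) + (-2.05×10⁻⁶)/(1.62) + (-3.43×10⁻⁶)/(2.16) + (-2.63×10⁻⁶)/(0.0940)] = -3.34×10⁵ V.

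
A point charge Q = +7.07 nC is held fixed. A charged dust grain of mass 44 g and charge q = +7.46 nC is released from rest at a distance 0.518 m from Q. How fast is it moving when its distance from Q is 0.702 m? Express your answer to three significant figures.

Only the electrostatic force acts, so mechanical energy is conserved: ½mv² = U₁ − U₂ = kQq(1/r₁ − 1/r₂).
U₁ − U₂ = (8.99×10⁹ N·m²/C²)(7.07×10⁻⁹ C)(7.46×10⁻⁹ C)(1/0.518 − 1/0.702) = 2.40×10⁻⁷ J.
v = √(2·2.40×10⁻⁷/0.0440) = 3.30×10⁻³ m/s.

3.30×10⁻³ m/s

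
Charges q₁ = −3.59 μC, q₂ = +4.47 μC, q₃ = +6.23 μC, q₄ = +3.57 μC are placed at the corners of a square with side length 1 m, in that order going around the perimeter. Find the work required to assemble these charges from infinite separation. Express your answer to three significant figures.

The work to assemble the configuration equals its total potential energy, U = Σ kqᵢqⱼ/rᵢⱼ over all pairs.
The four side pairs have separation 1.00 m and the two diagonal pairs 1.41 m.
Summing all 6 pair terms gives U = 0.150 J.

0.150 J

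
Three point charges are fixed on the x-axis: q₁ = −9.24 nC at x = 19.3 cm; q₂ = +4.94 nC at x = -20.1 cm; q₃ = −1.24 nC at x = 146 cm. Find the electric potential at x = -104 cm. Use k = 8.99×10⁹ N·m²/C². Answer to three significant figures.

-18.9 V

Electric potential is a scalar, so the contributions from each charge add algebraically: V = Σ kqᵢ/rᵢ.
Distances from the field point to each charge: r₁ = 1.23 m, r₂ = 0.839 m, r₃ = 2.50 m.
V = k[(-9.24×10⁻⁹)/(1.23) + (4.94×10⁻⁹)/(0.839) + (-1.24×10⁻⁹)/(2.50)] = -18.9 V.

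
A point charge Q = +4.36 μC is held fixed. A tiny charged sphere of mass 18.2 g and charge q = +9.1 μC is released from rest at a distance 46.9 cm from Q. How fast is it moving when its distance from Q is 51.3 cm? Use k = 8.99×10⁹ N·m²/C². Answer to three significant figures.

Only the electrostatic force acts, so mechanical energy is conserved: ½mv² = U₁ − U₂ = kQq(1/r₁ − 1/r₂).
U₁ − U₂ = (8.99×10⁹ N·m²/C²)(4.36×10⁻⁶ C)(9.10×10⁻⁶ C)(1/0.469 − 1/0.513) = 0.0652 J.
v = √(2·0.0652/0.0182) = 2.68 m/s.

2.68 m/s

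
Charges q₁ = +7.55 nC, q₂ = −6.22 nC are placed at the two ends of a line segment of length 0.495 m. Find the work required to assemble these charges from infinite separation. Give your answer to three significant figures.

-8.53×10⁻⁷ J

The assembly work is the sum of pairwise potential energies, U = Σ_{i<j} kqᵢqⱼ/rᵢⱼ.
The separation is r = 0.495 m.
U = (-8.53×10⁻⁷) = -8.53×10⁻⁷ J.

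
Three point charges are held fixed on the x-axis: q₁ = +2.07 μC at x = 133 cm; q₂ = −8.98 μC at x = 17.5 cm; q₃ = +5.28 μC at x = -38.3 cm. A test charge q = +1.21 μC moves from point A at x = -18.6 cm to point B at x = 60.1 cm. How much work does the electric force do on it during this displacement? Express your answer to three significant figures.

The work done by the electric force is W_field = −ΔU = −q(V_B − V_A) = q(V_A − V_B).
At A: distances to the source charges are 1.52 m, 0.361 m, 0.197 m; V_A = Σ kqᵢ/rᵢ = 2.96×10⁴ V.
At B: distances to the source charges are 0.729 m, 0.426 m, 0.984 m; V_B = Σ kqᵢ/rᵢ = -1.16×10⁵ V.
ΔV = V_B − V_A = -1.45×10⁵ V.
W_field = −qΔV = −(1.21×10⁻⁶ C)(-1.45×10⁵ V) = 0.176 J.

0.176 J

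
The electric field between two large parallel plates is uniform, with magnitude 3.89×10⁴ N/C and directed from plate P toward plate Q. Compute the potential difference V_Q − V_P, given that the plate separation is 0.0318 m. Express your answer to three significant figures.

In a uniform field, potential decreases in the direction of E: ΔV = −E·d for a displacement d parallel to E.
Going from P to Q is a displacement of 0.0318 m along the field, so V_Q − V_P = −Ed = -1240 V.

-1240 V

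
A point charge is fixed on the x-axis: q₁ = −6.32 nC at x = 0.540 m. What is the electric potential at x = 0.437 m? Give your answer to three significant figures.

-552 V

Electric potential is a scalar, so the contributions from each charge add algebraically: V = Σ kqᵢ/rᵢ.
V = k[(-6.32×10⁻⁹)/(0.103)] = -552 V.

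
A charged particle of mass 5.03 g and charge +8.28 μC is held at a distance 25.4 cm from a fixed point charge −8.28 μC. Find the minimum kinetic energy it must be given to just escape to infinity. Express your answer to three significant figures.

To just escape, total mechanical energy must reach zero at infinity: ½mv²_min + U = 0, so ½mv²_min = −U = |kQq|/r.
|U| = |kQq|/r = (8.99×10⁹ N·m²/C²)(8.28×10⁻⁶)(8.28×10⁻⁶)/(0.254) = 2.43 J.

2.43 J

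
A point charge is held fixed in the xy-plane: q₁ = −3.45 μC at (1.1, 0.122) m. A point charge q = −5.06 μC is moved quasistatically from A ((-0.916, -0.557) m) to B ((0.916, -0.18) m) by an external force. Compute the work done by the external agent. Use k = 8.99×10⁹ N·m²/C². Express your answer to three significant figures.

For quasistatic motion the external work equals the change in potential energy: W_ext = qΔV = q(V_B − V_A).
At A: distance to the source charge is 2.13 m; V_A = kq₁/r = -1.46×10⁴ V.
At B: distance to the source charge is 0.354 m; V_B = kq₁/r = -8.77×10⁴ V.
ΔV = V_B − V_A = -7.31×10⁴ V.
W_ext = qΔV = (-5.06×10⁻⁶ C)(-7.31×10⁴ V) = 0.370 J.

0.370 J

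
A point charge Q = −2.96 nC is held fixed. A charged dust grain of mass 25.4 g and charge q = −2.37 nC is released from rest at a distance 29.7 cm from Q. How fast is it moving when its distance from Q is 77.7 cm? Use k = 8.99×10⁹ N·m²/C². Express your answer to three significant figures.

3.21×10⁻³ m/s

Only the electrostatic force acts, so mechanical energy is conserved: ½mv² = U₁ − U₂ = kQq(1/r₁ − 1/r₂).
U₁ − U₂ = (8.99×10⁹ N·m²/C²)(-2.96×10⁻⁹ C)(-2.37×10⁻⁹ C)(1/0.297 − 1/0.777) = 1.31×10⁻⁷ J.
v = √(2·1.31×10⁻⁷/0.0254) = 3.21×10⁻³ m/s.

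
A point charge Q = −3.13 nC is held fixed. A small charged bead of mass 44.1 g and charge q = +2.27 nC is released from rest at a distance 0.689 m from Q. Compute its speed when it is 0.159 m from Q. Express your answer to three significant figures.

3.74×10⁻³ m/s

Only the electrostatic force acts, so mechanical energy is conserved: ½mv² = U₁ − U₂ = kQq(1/r₁ − 1/r₂).
U₁ − U₂ = (8.99×10⁹ N·m²/C²)(-3.13×10⁻⁹ C)(2.27×10⁻⁹ C)(1/0.689 − 1/0.159) = 3.09×10⁻⁷ J.
v = √(2·3.09×10⁻⁷/0.0441) = 3.74×10⁻³ m/s.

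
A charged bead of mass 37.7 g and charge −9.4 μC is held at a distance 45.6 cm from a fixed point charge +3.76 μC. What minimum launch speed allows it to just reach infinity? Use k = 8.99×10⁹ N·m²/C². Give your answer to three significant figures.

To just escape, total mechanical energy must reach zero at infinity: ½mv²_min + U = 0, so ½mv²_min = −U = |kQq|/r.
|U| = |kQq|/r = (8.99×10⁹ N·m²/C²)(3.76×10⁻⁶)(9.40×10⁻⁶)/(0.456) = 0.697 J.
v_min = √(2|U|/m) = √(2·0.697/0.0377) = 6.08 m/s.

6.08 m/s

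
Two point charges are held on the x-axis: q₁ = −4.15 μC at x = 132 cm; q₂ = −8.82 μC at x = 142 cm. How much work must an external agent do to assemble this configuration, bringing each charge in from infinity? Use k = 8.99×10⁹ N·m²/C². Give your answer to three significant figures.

3.29 J

The work to assemble the configuration equals its total potential energy, U = Σ kqᵢqⱼ/rᵢⱼ over all pairs.
Pair separations: r₁₂ = 0.100 m.
U = (3.29) = 3.29 J.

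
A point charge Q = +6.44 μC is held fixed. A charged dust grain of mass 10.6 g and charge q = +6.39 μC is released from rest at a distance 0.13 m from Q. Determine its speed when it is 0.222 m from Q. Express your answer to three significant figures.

Only the electrostatic force acts, so mechanical energy is conserved: ½mv² = U₁ − U₂ = kQq(1/r₁ − 1/r₂).
U₁ − U₂ = (8.99×10⁹ N·m²/C²)(6.44×10⁻⁶ C)(6.39×10⁻⁶ C)(1/0.130 − 1/0.222) = 1.18 J.
v = √(2·1.18/0.0106) = 14.9 m/s.

14.9 m/s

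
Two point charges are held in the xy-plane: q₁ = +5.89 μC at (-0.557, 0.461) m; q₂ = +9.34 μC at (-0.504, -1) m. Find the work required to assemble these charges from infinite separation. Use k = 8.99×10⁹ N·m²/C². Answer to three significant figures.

0.338 J

The assembly work is the sum of pairwise potential energies, U = Σ_{i<j} kqᵢqⱼ/rᵢⱼ.
Pair separations: r₁₂ = 1.46 m.
U = (0.338) = 0.338 J.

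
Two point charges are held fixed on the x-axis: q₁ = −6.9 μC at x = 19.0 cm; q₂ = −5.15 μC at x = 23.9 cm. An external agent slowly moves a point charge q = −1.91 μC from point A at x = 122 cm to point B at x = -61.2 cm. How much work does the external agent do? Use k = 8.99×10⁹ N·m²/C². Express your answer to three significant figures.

0.0465 J

For quasistatic motion the external work equals the change in potential energy: W_ext = qΔV = q(V_B − V_A).
At A: distances to the source charges are 1.03 m, 0.981 m; V_A = Σ kqᵢ/rᵢ = -1.07×10⁵ V.
At B: distances to the source charges are 0.802 m, 0.851 m; V_B = Σ kqᵢ/rᵢ = -1.32×10⁵ V.
ΔV = V_B − V_A = -2.43×10⁴ V.
W_ext = qΔV = (-1.91×10⁻⁶ C)(-2.43×10⁴ V) = 0.0465 J.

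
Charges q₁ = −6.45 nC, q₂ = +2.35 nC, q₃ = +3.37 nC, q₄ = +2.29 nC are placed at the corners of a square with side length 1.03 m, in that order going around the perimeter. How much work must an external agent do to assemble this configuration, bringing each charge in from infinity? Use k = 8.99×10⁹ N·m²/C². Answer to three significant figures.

The work to assemble the configuration equals its total potential energy, U = Σ kqᵢqⱼ/rᵢⱼ over all pairs.
The four side pairs have separation 1.03 m and the two diagonal pairs 1.46 m.
Summing all 6 pair terms gives U = -2.26×10⁻⁷ J.

-2.26×10⁻⁷ J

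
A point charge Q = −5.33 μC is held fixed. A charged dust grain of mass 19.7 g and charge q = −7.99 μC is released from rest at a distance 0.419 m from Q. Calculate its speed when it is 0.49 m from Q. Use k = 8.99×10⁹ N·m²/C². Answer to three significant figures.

3.67 m/s

Only the electrostatic force acts, so mechanical energy is conserved: ½mv² = U₁ − U₂ = kQq(1/r₁ − 1/r₂).
U₁ − U₂ = (8.99×10⁹ N·m²/C²)(-5.33×10⁻⁶ C)(-7.99×10⁻⁶ C)(1/0.419 − 1/0.490) = 0.132 J.
v = √(2·0.132/0.0197) = 3.67 m/s.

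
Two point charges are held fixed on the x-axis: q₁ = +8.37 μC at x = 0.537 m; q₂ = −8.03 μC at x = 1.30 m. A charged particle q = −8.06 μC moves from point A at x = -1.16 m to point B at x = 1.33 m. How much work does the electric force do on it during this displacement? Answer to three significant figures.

-18.8 J

The work done by the electric force is W_field = −ΔU = −q(V_B − V_A) = q(V_A − V_B).
At A: distances to the source charges are 1.70 m, 2.46 m; V_A = Σ kqᵢ/rᵢ = 1.50×10⁴ V.
At B: distances to the source charges are 0.793 m, 0.0300 m; V_B = Σ kqᵢ/rᵢ = -2.31×10⁶ V.
ΔV = V_B − V_A = -2.33×10⁶ V.
W_field = −qΔV = −(-8.06×10⁻⁶ C)(-2.33×10⁶ V) = -18.8 J.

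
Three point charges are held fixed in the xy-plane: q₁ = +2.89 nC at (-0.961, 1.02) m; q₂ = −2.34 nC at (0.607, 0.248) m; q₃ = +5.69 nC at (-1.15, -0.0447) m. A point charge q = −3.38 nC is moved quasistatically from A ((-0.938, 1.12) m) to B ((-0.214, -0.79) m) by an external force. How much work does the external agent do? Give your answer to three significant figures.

8.26×10⁻⁷ J

For quasistatic motion the external work equals the change in potential energy: W_ext = qΔV = q(V_B − V_A).
At A: distances to the source charges are 0.103 m, 1.77 m, 1.18 m; V_A = Σ kqᵢ/rᵢ = 285 V.
At B: distances to the source charges are 1.96 m, 1.32 m, 1.20 m; V_B = Σ kqᵢ/rᵢ = 40.1 V.
ΔV = V_B − V_A = -244 V.
W_ext = qΔV = (-3.38×10⁻⁹ C)(-244 V) = 8.26×10⁻⁷ J.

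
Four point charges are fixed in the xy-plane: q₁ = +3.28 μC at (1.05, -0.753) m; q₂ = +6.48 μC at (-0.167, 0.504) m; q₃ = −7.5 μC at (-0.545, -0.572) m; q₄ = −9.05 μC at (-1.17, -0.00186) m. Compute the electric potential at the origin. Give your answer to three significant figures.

-2.23×10⁴ V

The total potential is the scalar sum of each charge's contribution, V = Σ kqᵢ/rᵢ.
Distances from the field point to each charge: r₁ = 1.29 m, r₂ = 0.531 m, r₃ = 0.790 m, r₄ = 1.17 m.
V = k[(3.28×10⁻⁶)/(1.29) + (6.48×10⁻⁶)/(0.531) + (-7.50×10⁻⁶)/(0.790) + (-9.05×10⁻⁶)/(1.17)] = -2.23×10⁴ V.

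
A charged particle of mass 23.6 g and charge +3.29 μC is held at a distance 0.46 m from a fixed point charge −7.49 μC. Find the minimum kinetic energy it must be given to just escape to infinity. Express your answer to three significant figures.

To just escape, total mechanical energy must reach zero at infinity: ½mv²_min + U = 0, so ½mv²_min = −U = |kQq|/r.
|U| = |kQq|/r = (8.99×10⁹ N·m²/C²)(7.49×10⁻⁶)(3.29×10⁻⁶)/(0.460) = 0.482 J.

0.482 J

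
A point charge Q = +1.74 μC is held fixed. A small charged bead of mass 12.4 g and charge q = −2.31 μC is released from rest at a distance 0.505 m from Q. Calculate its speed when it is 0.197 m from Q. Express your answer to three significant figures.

4.25 m/s

Only the electrostatic force acts, so mechanical energy is conserved: ½mv² = U₁ − U₂ = kQq(1/r₁ − 1/r₂).
U₁ − U₂ = (8.99×10⁹ N·m²/C²)(1.74×10⁻⁶ C)(-2.31×10⁻⁶ C)(1/0.505 − 1/0.197) = 0.112 J.
v = √(2·0.112/0.0124) = 4.25 m/s.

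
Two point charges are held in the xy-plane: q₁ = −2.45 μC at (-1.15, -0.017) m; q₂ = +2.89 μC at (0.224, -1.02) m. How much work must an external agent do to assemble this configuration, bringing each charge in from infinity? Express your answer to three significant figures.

-0.0374 J

The assembly work is the sum of pairwise potential energies, U = Σ_{i<j} kqᵢqⱼ/rᵢⱼ.
Pair separations: r₁₂ = 1.70 m.
U = (-0.0374) = -0.0374 J.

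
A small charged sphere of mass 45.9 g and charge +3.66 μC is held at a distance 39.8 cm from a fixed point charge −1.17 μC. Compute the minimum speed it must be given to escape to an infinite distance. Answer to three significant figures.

2.05 m/s

To just escape, total mechanical energy must reach zero at infinity: ½mv²_min + U = 0, so ½mv²_min = −U = |kQq|/r.
|U| = |kQq|/r = (8.99×10⁹ N·m²/C²)(1.17×10⁻⁶)(3.66×10⁻⁶)/(0.398) = 0.0967 J.
v_min = √(2|U|/m) = √(2·0.0967/0.0459) = 2.05 m/s.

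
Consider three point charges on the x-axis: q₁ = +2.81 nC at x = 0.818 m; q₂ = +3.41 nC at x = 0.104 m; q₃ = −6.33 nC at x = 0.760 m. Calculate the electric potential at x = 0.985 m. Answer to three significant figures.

-66.9 V

Electric potential is a scalar, so the contributions from each charge add algebraically: V = Σ kqᵢ/rᵢ.
Distances from the field point to each charge: r₁ = 0.167 m, r₂ = 0.881 m, r₃ = 0.225 m.
V = k[(2.81×10⁻⁹)/(0.167) + (3.41×10⁻⁹)/(0.881) + (-6.33×10⁻⁹)/(0.225)] = -66.9 V.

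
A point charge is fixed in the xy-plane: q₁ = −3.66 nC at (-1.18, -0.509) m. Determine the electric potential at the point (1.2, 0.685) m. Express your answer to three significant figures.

-12.4 V

The total potential is the scalar sum of each charge's contribution, V = Σ kqᵢ/rᵢ.
Distances from the field point to each charge: r₁ = 2.66 m.
V = k[(-3.66×10⁻⁹)/(2.66)] = -12.4 V.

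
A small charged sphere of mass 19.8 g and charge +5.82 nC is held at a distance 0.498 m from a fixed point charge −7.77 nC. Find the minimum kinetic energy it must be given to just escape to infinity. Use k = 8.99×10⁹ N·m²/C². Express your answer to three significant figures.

8.16×10⁻⁷ J

To just escape, total mechanical energy must reach zero at infinity: ½mv²_min + U = 0, so ½mv²_min = −U = |kQq|/r.
|U| = |kQq|/r = (8.99×10⁹ N·m²/C²)(7.77×10⁻⁹)(5.82×10⁻⁹)/(0.498) = 8.16×10⁻⁷ J.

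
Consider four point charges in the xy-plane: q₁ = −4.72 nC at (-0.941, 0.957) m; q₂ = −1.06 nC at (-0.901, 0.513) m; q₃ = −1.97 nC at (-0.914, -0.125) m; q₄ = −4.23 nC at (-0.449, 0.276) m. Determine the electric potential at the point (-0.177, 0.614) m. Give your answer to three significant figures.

-168 V

The total potential is the scalar sum of each charge's contribution, V = Σ kqᵢ/rᵢ.
Distances from the field point to each charge: r₁ = 0.837 m, r₂ = 0.731 m, r₃ = 1.04 m, r₄ = 0.434 m.
V = k[(-4.72×10⁻⁹)/(0.837) + (-1.06×10⁻⁹)/(0.731) + (-1.97×10⁻⁹)/(1.04) + (-4.23×10⁻⁹)/(0.434)] = -168 V.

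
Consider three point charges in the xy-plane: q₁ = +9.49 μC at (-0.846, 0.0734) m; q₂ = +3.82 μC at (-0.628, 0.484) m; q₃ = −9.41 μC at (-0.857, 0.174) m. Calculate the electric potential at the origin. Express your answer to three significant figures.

The total potential is the scalar sum of each charge's contribution, V = Σ kqᵢ/rᵢ.
Distances from the field point to each charge: r₁ = 0.849 m, r₂ = 0.793 m, r₃ = 0.874 m.
V = k[(9.49×10⁻⁶)/(0.849) + (3.82×10⁻⁶)/(0.793) + (-9.41×10⁻⁶)/(0.874)] = 4.70×10⁴ V.

4.70×10⁴ V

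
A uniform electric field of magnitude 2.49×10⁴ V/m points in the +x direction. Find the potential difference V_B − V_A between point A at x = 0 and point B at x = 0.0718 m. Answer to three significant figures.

In a uniform field, potential decreases in the direction of E: V_B − V_A = −E·Δx.
V_B − V_A = −(2.49×10⁴ V/m)(0.0718 m) = -1790 V.

-1790 V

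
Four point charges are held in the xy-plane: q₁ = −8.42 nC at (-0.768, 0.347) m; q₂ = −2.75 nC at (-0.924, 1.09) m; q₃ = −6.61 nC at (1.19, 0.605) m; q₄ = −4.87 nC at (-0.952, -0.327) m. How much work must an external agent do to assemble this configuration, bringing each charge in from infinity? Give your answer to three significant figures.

1.34×10⁻⁶ J

The work to assemble the configuration equals its total potential energy, U = Σ kqᵢqⱼ/rᵢⱼ over all pairs.
Pair separations: r₁₂ = 0.759 m, r₁₃ = 1.97 m, r₁₄ = 0.699 m, r₂₃ = 2.17 m, r₂₄ = 1.42 m, r₃₄ = 2.34 m.
Summing all 6 pair terms gives U = 1.34×10⁻⁶ J.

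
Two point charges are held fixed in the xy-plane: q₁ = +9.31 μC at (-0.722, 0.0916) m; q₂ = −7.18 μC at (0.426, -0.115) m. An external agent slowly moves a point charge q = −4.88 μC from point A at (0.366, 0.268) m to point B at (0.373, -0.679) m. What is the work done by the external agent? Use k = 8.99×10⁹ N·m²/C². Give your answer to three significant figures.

For quasistatic motion the external work equals the change in potential energy: W_ext = qΔV = q(V_B − V_A).
At A: distances to the source charges are 1.10 m, 0.388 m; V_A = Σ kqᵢ/rᵢ = -9.06×10⁴ V.
At B: distances to the source charges are 1.34 m, 0.566 m; V_B = Σ kqᵢ/rᵢ = -5.14×10⁴ V.
ΔV = V_B − V_A = 3.91×10⁴ V.
W_ext = qΔV = (-4.88×10⁻⁶ C)(3.91×10⁴ V) = -0.191 J.

-0.191 J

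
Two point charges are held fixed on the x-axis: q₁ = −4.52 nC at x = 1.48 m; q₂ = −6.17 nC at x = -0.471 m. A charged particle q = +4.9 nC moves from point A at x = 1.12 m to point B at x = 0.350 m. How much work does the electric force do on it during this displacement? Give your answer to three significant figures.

The work done by the electric force is W_field = −ΔU = −q(V_B − V_A) = q(V_A − V_B).
At A: distances to the source charges are 0.360 m, 1.59 m; V_A = Σ kqᵢ/rᵢ = -148 V.
At B: distances to the source charges are 1.13 m, 0.821 m; V_B = Σ kqᵢ/rᵢ = -104 V.
ΔV = V_B − V_A = 44.2 V.
W_field = −qΔV = −(4.90×10⁻⁹ C)(44.2 V) = -2.17×10⁻⁷ J.

-2.17×10⁻⁷ J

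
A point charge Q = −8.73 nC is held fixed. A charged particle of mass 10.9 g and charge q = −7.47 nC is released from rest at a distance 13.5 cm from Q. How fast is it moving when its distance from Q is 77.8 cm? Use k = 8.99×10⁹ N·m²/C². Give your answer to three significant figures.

0.0257 m/s

Only the electrostatic force acts, so mechanical energy is conserved: ½mv² = U₁ − U₂ = kQq(1/r₁ − 1/r₂).
U₁ − U₂ = (8.99×10⁹ N·m²/C²)(-8.73×10⁻⁹ C)(-7.47×10⁻⁹ C)(1/0.135 − 1/0.778) = 3.59×10⁻⁶ J.
v = √(2·3.59×10⁻⁶/0.0109) = 0.0257 m/s.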